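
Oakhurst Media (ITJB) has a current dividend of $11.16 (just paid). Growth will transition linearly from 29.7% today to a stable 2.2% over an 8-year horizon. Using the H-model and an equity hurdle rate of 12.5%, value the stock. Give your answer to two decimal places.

H-model: P₀ = D₀[(1+g_L) + H(g_S−g_L)]/(r−g_L), with H = 8/2 = 4.
P₀ = 11.16 × [(1+0.022) + 4×(0.297−0.022)] / (0.125−0.022)
   = 11.16 × 2.1220 / 0.103 = 229.9177

$229.92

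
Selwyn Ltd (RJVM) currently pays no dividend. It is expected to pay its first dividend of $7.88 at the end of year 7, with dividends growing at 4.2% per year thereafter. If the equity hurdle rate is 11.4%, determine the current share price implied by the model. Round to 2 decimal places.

Deferred-dividend DDM. At t=6 the remaining stream is a growing perpetuity with first payment D_7 = 7.88.
V_6 = D_7/(r−g) = 7.88/(0.114−0.042) = 109.4444
P₀ = V_6/(1+r)^6 = 109.4444/(1+0.114)^6 = 57.2641

$57.26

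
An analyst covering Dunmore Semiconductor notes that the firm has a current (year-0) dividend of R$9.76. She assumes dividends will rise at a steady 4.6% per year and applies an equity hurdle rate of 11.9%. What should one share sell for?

Gordon growth model: P₀ = D₁/(r − g). D₁ = 9.76 × (1 + 0.046) = 10.2090.
P₀ = 10.2090 / (0.119 − 0.046) = 10.2090 / 0.073 = 139.8488

R$139.85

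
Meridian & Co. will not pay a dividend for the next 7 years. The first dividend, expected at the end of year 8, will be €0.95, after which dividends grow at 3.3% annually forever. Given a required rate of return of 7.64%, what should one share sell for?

Deferred-dividend DDM. At t=7 the remaining stream is a growing perpetuity with first payment D_8 = 0.95.
V_7 = D_8/(r−g) = 0.95/(0.0764−0.033) = 21.8894
P₀ = V_7/(1+r)^7 = 21.8894/(1+0.0764)^7 = 13.0743

€13.07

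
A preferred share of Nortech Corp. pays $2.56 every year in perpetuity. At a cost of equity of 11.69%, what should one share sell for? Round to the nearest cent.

Zero-growth DDM (perpetuity): P₀ = D/r = 2.56 / 0.1169 = 21.8991

$21.90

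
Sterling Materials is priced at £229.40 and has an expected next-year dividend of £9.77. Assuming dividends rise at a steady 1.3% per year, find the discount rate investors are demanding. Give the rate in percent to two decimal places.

5.56%

Rearranging the constant-growth DDM: r = D₁/P₀ + g.
r = 9.7700 / 229.40 + 0.013 = 0.04259 + 0.013 = 0.05559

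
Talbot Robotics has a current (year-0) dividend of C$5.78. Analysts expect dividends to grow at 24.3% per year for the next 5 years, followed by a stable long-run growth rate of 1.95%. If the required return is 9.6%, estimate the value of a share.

C$187.36

Two-stage DDM. Project D₁…D_5 at 0.243, terminal growth 0.0195, discount at r = 0.096.
D_1 = 7.1845
D_2 = 8.9304
D_3 = 11.1005
D_4 = 13.7979
D_5 = 17.1508
Terminal value at t=5: TV = D_6/(r−g) = 17.4852/(0.096−0.0195) = 228.5648
P₀ = 7.1845/(1+0.096)^1 + 8.9304/(1+0.096)^2 + 11.1005/(1+0.096)^3 + 13.7979/(1+0.096)^4 + 17.1508/(1+0.096)^5 + 228.5648/(1+0.096)^5 = 187.3583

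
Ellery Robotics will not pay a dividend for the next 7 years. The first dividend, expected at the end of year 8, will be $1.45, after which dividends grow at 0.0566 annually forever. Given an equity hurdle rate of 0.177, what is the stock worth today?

Deferred-dividend DDM. At t=7 the remaining stream is a growing perpetuity with first payment D_8 = 1.45.
V_7 = D_8/(r−g) = 1.45/(0.177−0.0566) = 12.0432
P₀ = V_7/(1+r)^7 = 12.0432/(1+0.177)^7 = 3.8486

$3.85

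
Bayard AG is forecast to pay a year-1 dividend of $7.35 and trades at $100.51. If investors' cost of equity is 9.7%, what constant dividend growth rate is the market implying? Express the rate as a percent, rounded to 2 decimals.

2.39%

From P₀ = D₁/(r − g), the implied growth is g = r − D₁/P₀.
g = 0.097 − 7.35/100.51 = 0.097 − 0.07313 = 0.02387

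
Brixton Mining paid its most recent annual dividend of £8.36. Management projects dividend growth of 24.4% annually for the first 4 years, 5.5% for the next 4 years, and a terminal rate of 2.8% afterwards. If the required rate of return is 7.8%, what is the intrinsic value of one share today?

£384.28

Three-stage DDM. Project D₁…D_8; terminal Gordon value at t=8 with g = 0.028; discount at r = 0.078.
D_1 = 10.3998
D_2 = 12.9374
D_3 = 16.0941
D_4 = 20.0211
D_5 = 21.1223
D_6 = 22.2840
D_7 = 23.5096
D_8 = 24.8026
TV_8 = 25.4971/(0.078−0.028) = 509.9420
P₀ = Σ Dₜ/(1+r)ᵗ + TV_8/(1+r)^8 = 384.2808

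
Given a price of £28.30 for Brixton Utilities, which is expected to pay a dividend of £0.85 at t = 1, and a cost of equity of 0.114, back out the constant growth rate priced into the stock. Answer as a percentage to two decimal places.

8.40%

From P₀ = D₁/(r − g), the implied growth is g = r − D₁/P₀.
g = 0.114 − 0.85/28.30 = 0.114 − 0.03004 = 0.08396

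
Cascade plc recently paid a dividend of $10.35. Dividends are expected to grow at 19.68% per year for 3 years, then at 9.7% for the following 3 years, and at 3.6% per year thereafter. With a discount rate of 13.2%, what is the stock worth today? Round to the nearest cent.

$189.34

Three-stage DDM. Project D₁…D_6; terminal Gordon value at t=6 with g = 0.036; discount at r = 0.132.
D_1 = 12.3869
D_2 = 14.8246
D_3 = 17.7421
D_4 = 19.4631
D_5 = 21.3510
D_6 = 23.4221
TV_6 = 24.2652/(0.132−0.036) = 252.7630
P₀ = Σ Dₜ/(1+r)ᵗ + TV_6/(1+r)^6 = 189.3386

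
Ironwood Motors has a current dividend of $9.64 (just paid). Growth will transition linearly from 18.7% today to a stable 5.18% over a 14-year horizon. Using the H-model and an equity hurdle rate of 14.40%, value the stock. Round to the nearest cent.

H-model: P₀ = D₀[(1+g_L) + H(g_S−g_L)]/(r−g_L), with H = 14/2 = 7.
P₀ = 9.64 × [(1+0.0518) + 7×(0.187−0.0518)] / (0.144−0.0518)
   = 9.64 × 1.9982 / 0.0922 = 208.9224

$208.92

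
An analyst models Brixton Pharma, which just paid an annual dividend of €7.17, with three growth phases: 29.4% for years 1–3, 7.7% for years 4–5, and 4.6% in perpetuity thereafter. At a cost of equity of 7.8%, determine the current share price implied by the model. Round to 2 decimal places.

€460.72

Three-stage DDM. Project D₁…D_5; terminal Gordon value at t=5 with g = 0.046; discount at r = 0.078.
D_1 = 9.2780
D_2 = 12.0057
D_3 = 15.5354
D_4 = 16.7316
D_5 = 18.0199
TV_5 = 18.8489/(0.078−0.046) = 589.0269
P₀ = Σ Dₜ/(1+r)ᵗ + TV_5/(1+r)^5 = 460.7215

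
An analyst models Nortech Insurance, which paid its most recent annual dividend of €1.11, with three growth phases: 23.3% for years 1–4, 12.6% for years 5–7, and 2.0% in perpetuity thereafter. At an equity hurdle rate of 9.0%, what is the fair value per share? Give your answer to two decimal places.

Three-stage DDM. Project D₁…D_7; terminal Gordon value at t=7 with g = 0.02; discount at r = 0.09.
D_1 = 1.3686
D_2 = 1.6875
D_3 = 2.0807
D_4 = 2.5655
D_5 = 2.8888
D_6 = 3.2528
D_7 = 3.6626
TV_7 = 3.7359/(0.09−0.02) = 53.3694
P₀ = Σ Dₜ/(1+r)ᵗ + TV_7/(1+r)^7 = 41.1156

€41.12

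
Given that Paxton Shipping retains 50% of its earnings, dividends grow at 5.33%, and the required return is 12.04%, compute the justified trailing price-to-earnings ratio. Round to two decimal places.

7.85

Payout ratio b = 1 − 0.50 = 0.50.
Justified trailing P/E = b(1+g)/(r−g) = 0.50×(1+0.0533)/(0.1204−0.0533) = 7.8487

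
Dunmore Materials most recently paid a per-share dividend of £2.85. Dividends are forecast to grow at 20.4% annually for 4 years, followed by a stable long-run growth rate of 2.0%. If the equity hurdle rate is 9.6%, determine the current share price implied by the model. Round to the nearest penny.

£70.20

Two-stage DDM. Project D₁…D_4 at 0.204, terminal growth 0.02, discount at r = 0.096.
D_1 = 3.4314
D_2 = 4.1314
D_3 = 4.9742
D_4 = 5.9890
Terminal value at t=4: TV = D_5/(r−g) = 6.1087/(0.096−0.02) = 80.3780
P₀ = 3.4314/(1+0.096)^1 + 4.1314/(1+0.096)^2 + 4.9742/(1+0.096)^3 + 5.9890/(1+0.096)^4 + 80.3780/(1+0.096)^4 = 70.2042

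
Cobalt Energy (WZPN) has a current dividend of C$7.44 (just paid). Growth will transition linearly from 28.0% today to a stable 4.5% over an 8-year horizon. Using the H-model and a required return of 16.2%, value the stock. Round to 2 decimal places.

C$126.23

H-model: P₀ = D₀[(1+g_L) + H(g_S−g_L)]/(r−g_L), with H = 8/2 = 4.
P₀ = 7.44 × [(1+0.045) + 4×(0.28−0.045)] / (0.162−0.045)
   = 7.44 × 1.9850 / 0.117 = 126.2256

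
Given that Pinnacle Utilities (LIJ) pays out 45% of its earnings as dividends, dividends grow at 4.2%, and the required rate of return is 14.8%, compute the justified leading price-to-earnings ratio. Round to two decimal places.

Justified leading P/E = b/(r−g) = 0.45/(0.148−0.042) = 4.2453

4.25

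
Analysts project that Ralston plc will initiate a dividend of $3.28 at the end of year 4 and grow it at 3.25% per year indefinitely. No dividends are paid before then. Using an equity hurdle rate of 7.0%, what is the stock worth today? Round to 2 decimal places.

Deferred-dividend DDM. At t=3 the remaining stream is a growing perpetuity with first payment D_4 = 3.28.
V_3 = D_4/(r−g) = 3.28/(0.07−0.0325) = 87.4667
P₀ = V_3/(1+r)^3 = 87.4667/(1+0.07)^3 = 71.3989

$71.40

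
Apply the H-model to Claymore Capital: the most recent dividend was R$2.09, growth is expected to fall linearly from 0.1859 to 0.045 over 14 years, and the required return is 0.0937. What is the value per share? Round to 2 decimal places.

R$87.17

H-model: P₀ = D₀[(1+g_L) + H(g_S−g_L)]/(r−g_L), with H = 14/2 = 7.
P₀ = 2.09 × [(1+0.045) + 7×(0.1859−0.045)] / (0.0937−0.045)
   = 2.09 × 2.0313 / 0.0487 = 87.1749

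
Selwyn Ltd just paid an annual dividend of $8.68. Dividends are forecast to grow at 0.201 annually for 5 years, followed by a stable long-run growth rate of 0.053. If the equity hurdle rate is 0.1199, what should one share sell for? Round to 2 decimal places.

$247.58

Two-stage DDM. Project D₁…D_5 at 0.201, terminal growth 0.053, discount at r = 0.1199.
D_1 = 10.4247
D_2 = 12.5200
D_3 = 15.0366
D_4 = 18.0589
D_5 = 21.6888
Terminal value at t=5: TV = D_6/(r−g) = 22.8383/(0.1199−0.053) = 341.3792
P₀ = 10.4247/(1+0.1199)^1 + 12.5200/(1+0.1199)^2 + 15.0366/(1+0.1199)^3 + 18.0589/(1+0.1199)^4 + 21.6888/(1+0.1199)^5 + 341.3792/(1+0.1199)^5 = 247.5842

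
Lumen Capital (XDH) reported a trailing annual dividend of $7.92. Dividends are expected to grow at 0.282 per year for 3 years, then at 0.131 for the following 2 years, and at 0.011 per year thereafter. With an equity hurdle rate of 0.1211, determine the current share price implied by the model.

Three-stage DDM. Project D₁…D_5; terminal Gordon value at t=5 with g = 0.011; discount at r = 0.1211.
D_1 = 10.1534
D_2 = 13.0167
D_3 = 16.6874
D_4 = 18.8735
D_5 = 21.3459
TV_5 = 21.5807/(0.1211−0.011) = 196.0100
P₀ = Σ Dₜ/(1+r)ᵗ + TV_5/(1+r)^5 = 165.9332

$165.93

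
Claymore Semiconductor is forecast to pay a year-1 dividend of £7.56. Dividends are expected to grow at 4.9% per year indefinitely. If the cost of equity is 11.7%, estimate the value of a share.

£111.18

Gordon growth model: P₀ = D₁/(r − g), with D₁ = 7.56 given directly.
P₀ = 7.5600 / (0.117 − 0.049) = 7.5600 / 0.068 = 111.1765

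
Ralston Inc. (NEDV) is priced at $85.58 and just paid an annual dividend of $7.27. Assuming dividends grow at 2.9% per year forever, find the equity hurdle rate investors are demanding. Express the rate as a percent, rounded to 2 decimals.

Rearranging the constant-growth DDM: r = D₁/P₀ + g.
D₁ = 7.27 × (1 + 0.029) = 7.4808.
r = 7.4808 / 85.58 + 0.029 = 0.08741 + 0.029 = 0.11641

11.64%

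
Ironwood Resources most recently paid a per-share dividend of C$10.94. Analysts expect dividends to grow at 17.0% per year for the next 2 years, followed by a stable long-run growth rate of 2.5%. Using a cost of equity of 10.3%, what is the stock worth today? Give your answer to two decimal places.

Two-stage DDM. Project D₁…D_2 at 0.17, terminal growth 0.025, discount at r = 0.103.
D_1 = 12.7998
D_2 = 14.9758
Terminal value at t=2: TV = D_3/(r−g) = 15.3502/(0.103−0.025) = 196.7969
P₀ = 12.7998/(1+0.103)^1 + 14.9758/(1+0.103)^2 + 196.7969/(1+0.103)^2 = 185.6725

C$185.67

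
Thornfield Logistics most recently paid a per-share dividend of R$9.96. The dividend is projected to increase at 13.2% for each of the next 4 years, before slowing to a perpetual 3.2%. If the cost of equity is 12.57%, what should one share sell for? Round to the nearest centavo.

Two-stage DDM. Project D₁…D_4 at 0.132, terminal growth 0.032, discount at r = 0.1257.
D_1 = 11.2747
D_2 = 12.7630
D_3 = 14.4477
D_4 = 16.3548
Terminal value at t=4: TV = D_5/(r−g) = 16.8781/(0.1257−0.032) = 180.1296
P₀ = 11.2747/(1+0.1257)^1 + 12.7630/(1+0.1257)^2 + 14.4477/(1+0.1257)^3 + 16.3548/(1+0.1257)^4 + 180.1296/(1+0.1257)^4 = 152.5751

R$152.58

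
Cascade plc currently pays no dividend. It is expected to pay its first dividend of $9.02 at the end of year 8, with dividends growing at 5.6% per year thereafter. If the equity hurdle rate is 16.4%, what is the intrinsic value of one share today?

$28.85

Deferred-dividend DDM. At t=7 the remaining stream is a growing perpetuity with first payment D_8 = 9.02.
V_7 = D_8/(r−g) = 9.02/(0.164−0.056) = 83.5185
P₀ = V_7/(1+r)^7 = 83.5185/(1+0.164)^7 = 28.8477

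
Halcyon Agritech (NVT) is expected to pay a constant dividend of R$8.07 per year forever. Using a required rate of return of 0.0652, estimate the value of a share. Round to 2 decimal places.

R$123.77

Zero-growth DDM (perpetuity): P₀ = D/r = 8.07 / 0.0652 = 123.7730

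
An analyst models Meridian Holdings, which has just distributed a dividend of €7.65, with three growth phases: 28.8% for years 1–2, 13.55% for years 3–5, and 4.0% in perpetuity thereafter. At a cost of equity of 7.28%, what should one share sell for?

Three-stage DDM. Project D₁…D_5; terminal Gordon value at t=5 with g = 0.04; discount at r = 0.0728.
D_1 = 9.8532
D_2 = 12.6909
D_3 = 14.4105
D_4 = 16.3632
D_5 = 18.5804
TV_5 = 19.3236/(0.0728−0.04) = 589.1340
P₀ = Σ Dₜ/(1+r)ᵗ + TV_5/(1+r)^5 = 471.9034

€471.90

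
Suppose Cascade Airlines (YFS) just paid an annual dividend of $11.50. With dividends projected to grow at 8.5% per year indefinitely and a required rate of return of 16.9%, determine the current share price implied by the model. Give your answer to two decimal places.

$148.54

Gordon growth model: P₀ = D₁/(r − g). D₁ = 11.50 × (1 + 0.085) = 12.4775.
P₀ = 12.4775 / (0.169 − 0.085) = 12.4775 / 0.084 = 148.5417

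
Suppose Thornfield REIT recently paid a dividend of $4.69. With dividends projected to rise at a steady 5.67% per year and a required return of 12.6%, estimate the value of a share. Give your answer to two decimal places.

Gordon growth model: P₀ = D₁/(r − g). D₁ = 4.69 × (1 + 0.0567) = 4.9559.
P₀ = 4.9559 / (0.126 − 0.0567) = 4.9559 / 0.0693 = 71.5140

$71.51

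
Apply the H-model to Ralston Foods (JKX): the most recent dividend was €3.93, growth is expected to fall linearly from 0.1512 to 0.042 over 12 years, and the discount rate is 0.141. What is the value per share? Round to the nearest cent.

€67.37

H-model: P₀ = D₀[(1+g_L) + H(g_S−g_L)]/(r−g_L), with H = 12/2 = 6.
P₀ = 3.93 × [(1+0.042) + 6×(0.1512−0.042)] / (0.141−0.042)
   = 3.93 × 1.6972 / 0.099 = 67.3737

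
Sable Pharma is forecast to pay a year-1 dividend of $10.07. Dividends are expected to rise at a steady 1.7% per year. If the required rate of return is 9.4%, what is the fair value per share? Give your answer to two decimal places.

Gordon growth model: P₀ = D₁/(r − g), with D₁ = 10.07 given directly.
P₀ = 10.0700 / (0.094 − 0.017) = 10.0700 / 0.077 = 130.7792

$130.78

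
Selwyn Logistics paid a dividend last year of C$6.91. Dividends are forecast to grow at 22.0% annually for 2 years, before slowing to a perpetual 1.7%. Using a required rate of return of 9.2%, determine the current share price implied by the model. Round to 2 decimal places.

Two-stage DDM. Project D₁…D_2 at 0.22, terminal growth 0.017, discount at r = 0.092.
D_1 = 8.4302
D_2 = 10.2848
Terminal value at t=2: TV = D_3/(r−g) = 10.4597/(0.092−0.017) = 139.4625
P₀ = 8.4302/(1+0.092)^1 + 10.2848/(1+0.092)^2 + 139.4625/(1+0.092)^2 = 133.2980

C$133.30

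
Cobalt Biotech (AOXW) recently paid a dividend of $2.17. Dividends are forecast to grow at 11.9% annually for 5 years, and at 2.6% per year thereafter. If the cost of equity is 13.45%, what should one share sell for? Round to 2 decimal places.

Two-stage DDM. Project D₁…D_5 at 0.119, terminal growth 0.026, discount at r = 0.1345.
D_1 = 2.4282
D_2 = 2.7172
D_3 = 3.0405
D_4 = 3.4024
D_5 = 3.8072
Terminal value at t=5: TV = D_6/(r−g) = 3.9062/(0.1345−0.026) = 36.0021
P₀ = 2.4282/(1+0.1345)^1 + 2.7172/(1+0.1345)^2 + 3.0405/(1+0.1345)^3 + 3.4024/(1+0.1345)^4 + 3.8072/(1+0.1345)^5 + 36.0021/(1+0.1345)^5 = 29.5693

$29.57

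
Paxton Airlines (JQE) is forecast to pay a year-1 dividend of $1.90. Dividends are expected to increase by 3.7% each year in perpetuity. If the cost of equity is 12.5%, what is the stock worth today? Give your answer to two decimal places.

$21.59

Gordon growth model: P₀ = D₁/(r − g), with D₁ = 1.90 given directly.
P₀ = 1.9000 / (0.125 − 0.037) = 1.9000 / 0.088 = 21.5909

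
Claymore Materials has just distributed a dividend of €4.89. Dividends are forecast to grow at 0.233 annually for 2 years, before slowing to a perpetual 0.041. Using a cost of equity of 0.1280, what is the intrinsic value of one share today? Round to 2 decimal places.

€81.10

Two-stage DDM. Project D₁…D_2 at 0.233, terminal growth 0.041, discount at r = 0.128.
D_1 = 6.0294
D_2 = 7.4342
Terminal value at t=2: TV = D_3/(r−g) = 7.7390/(0.128−0.041) = 88.9542
P₀ = 6.0294/(1+0.128)^1 + 7.4342/(1+0.128)^2 + 88.9542/(1+0.128)^2 = 81.0994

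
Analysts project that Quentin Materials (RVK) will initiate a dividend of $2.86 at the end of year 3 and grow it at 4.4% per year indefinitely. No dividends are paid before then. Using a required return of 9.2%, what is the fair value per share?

Deferred-dividend DDM. At t=2 the remaining stream is a growing perpetuity with first payment D_3 = 2.86.
V_2 = D_3/(r−g) = 2.86/(0.092−0.044) = 59.5833
P₀ = V_2/(1+r)^2 = 59.5833/(1+0.092)^2 = 49.9666

$49.97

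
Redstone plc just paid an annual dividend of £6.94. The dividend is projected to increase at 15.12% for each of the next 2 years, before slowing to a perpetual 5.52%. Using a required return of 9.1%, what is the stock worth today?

Two-stage DDM. Project D₁…D_2 at 0.1512, terminal growth 0.0552, discount at r = 0.091.
D_1 = 7.9893
D_2 = 9.1973
Terminal value at t=2: TV = D_3/(r−g) = 9.7050/(0.091−0.0552) = 271.0896
P₀ = 7.9893/(1+0.091)^1 + 9.1973/(1+0.091)^2 + 271.0896/(1+0.091)^2 = 242.8025

£242.80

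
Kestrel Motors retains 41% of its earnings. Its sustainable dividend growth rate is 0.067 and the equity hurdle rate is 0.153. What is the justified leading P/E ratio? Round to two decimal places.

6.86

Payout ratio b = 1 − 0.41 = 0.59.
Justified leading P/E = b/(r−g) = 0.59/(0.153−0.067) = 6.8605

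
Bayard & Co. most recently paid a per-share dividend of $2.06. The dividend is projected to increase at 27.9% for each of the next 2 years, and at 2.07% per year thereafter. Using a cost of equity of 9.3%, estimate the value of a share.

$45.05

Two-stage DDM. Project D₁…D_2 at 0.279, terminal growth 0.0207, discount at r = 0.093.
D_1 = 2.6347
D_2 = 3.3698
Terminal value at t=2: TV = D_3/(r−g) = 3.4396/(0.093−0.0207) = 47.5738
P₀ = 2.6347/(1+0.093)^1 + 3.3698/(1+0.093)^2 + 47.5738/(1+0.093)^2 = 45.0538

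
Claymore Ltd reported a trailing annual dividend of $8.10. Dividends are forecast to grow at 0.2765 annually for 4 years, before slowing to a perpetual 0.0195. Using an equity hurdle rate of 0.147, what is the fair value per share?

$141.99

Two-stage DDM. Project D₁…D_4 at 0.2765, terminal growth 0.0195, discount at r = 0.147.
D_1 = 10.3396
D_2 = 13.1986
D_3 = 16.8480
D_4 = 21.5064
Terminal value at t=4: TV = D_5/(r−g) = 21.9258/(0.147−0.0195) = 171.9671
P₀ = 10.3396/(1+0.147)^1 + 13.1986/(1+0.147)^2 + 16.8480/(1+0.147)^3 + 21.5064/(1+0.147)^4 + 171.9671/(1+0.147)^4 = 141.9927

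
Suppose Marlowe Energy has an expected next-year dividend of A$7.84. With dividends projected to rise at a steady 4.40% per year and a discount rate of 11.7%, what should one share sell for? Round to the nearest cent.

A$107.40

Gordon growth model: P₀ = D₁/(r − g), with D₁ = 7.84 given directly.
P₀ = 7.8400 / (0.117 − 0.044) = 7.8400 / 0.073 = 107.3973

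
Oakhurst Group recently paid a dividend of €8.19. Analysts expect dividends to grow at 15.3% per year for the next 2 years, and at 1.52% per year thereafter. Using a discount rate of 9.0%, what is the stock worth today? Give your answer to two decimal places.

Two-stage DDM. Project D₁…D_2 at 0.153, terminal growth 0.0152, discount at r = 0.09.
D_1 = 9.4431
D_2 = 10.8879
Terminal value at t=2: TV = D_3/(r−g) = 11.0534/(0.09−0.0152) = 147.7721
P₀ = 9.4431/(1+0.09)^1 + 10.8879/(1+0.09)^2 + 147.7721/(1+0.09)^2 = 142.2043

€142.20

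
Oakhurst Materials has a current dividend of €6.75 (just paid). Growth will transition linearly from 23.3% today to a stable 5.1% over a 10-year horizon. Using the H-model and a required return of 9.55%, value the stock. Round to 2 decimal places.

€297.46

H-model: P₀ = D₀[(1+g_L) + H(g_S−g_L)]/(r−g_L), with H = 10/2 = 5.
P₀ = 6.75 × [(1+0.051) + 5×(0.233−0.051)] / (0.0955−0.051)
   = 6.75 × 1.9610 / 0.0445 = 297.4551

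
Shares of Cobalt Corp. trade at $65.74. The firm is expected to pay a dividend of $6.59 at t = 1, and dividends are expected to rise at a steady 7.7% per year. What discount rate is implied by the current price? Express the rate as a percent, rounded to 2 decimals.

17.72%

Rearranging the constant-growth DDM: r = D₁/P₀ + g.
r = 6.5900 / 65.74 + 0.077 = 0.10024 + 0.077 = 0.17724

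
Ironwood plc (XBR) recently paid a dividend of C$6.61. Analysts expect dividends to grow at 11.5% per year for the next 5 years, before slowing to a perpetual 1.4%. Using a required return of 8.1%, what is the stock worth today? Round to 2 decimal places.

C$153.09

Two-stage DDM. Project D₁…D_5 at 0.115, terminal growth 0.014, discount at r = 0.081.
D_1 = 7.3702
D_2 = 8.2177
D_3 = 9.1628
D_4 = 10.2165
D_5 = 11.3914
Terminal value at t=5: TV = D_6/(r−g) = 11.5508/(0.081−0.014) = 172.4007
P₀ = 7.3702/(1+0.081)^1 + 8.2177/(1+0.081)^2 + 9.1628/(1+0.081)^3 + 10.2165/(1+0.081)^4 + 11.3914/(1+0.081)^5 + 172.4007/(1+0.081)^5 = 153.0937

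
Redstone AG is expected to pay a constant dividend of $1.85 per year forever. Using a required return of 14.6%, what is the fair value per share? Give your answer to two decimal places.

Zero-growth DDM (perpetuity): P₀ = D/r = 1.85 / 0.146 = 12.6712

$12.67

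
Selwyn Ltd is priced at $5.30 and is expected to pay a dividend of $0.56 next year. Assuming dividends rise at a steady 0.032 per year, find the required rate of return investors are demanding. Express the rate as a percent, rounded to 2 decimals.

Rearranging the constant-growth DDM: r = D₁/P₀ + g.
r = 0.5600 / 5.30 + 0.032 = 0.10566 + 0.032 = 0.13766

13.77%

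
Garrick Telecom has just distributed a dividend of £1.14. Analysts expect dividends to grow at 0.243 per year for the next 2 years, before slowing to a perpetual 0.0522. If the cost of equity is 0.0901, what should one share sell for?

£43.93

Two-stage DDM. Project D₁…D_2 at 0.243, terminal growth 0.0522, discount at r = 0.0901.
D_1 = 1.4170
D_2 = 1.7614
Terminal value at t=2: TV = D_3/(r−g) = 1.8533/(0.0901−0.0522) = 48.8997
P₀ = 1.4170/(1+0.0901)^1 + 1.7614/(1+0.0901)^2 + 48.8997/(1+0.0901)^2 = 43.9325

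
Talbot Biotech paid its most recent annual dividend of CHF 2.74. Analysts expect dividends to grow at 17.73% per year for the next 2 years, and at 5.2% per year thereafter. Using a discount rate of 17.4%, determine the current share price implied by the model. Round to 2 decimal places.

Two-stage DDM. Project D₁…D_2 at 0.1773, terminal growth 0.052, discount at r = 0.174.
D_1 = 3.2258
D_2 = 3.7977
Terminal value at t=2: TV = D_3/(r−g) = 3.9952/(0.174−0.052) = 32.7477
P₀ = 3.2258/(1+0.174)^1 + 3.7977/(1+0.174)^2 + 32.7477/(1+0.174)^2 = 29.2630

CHF 29.26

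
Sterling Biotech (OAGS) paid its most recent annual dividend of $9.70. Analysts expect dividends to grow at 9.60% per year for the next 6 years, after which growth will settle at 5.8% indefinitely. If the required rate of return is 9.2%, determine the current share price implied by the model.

$367.49

Two-stage DDM. Project D₁…D_6 at 0.096, terminal growth 0.058, discount at r = 0.092.
D_1 = 10.6312
D_2 = 11.6518
D_3 = 12.7704
D_4 = 13.9963
D_5 = 15.3400
D_6 = 16.8126
Terminal value at t=6: TV = D_7/(r−g) = 17.7877/(0.092−0.058) = 523.1688
P₀ = 10.6312/(1+0.092)^1 + 11.6518/(1+0.092)^2 + 12.7704/(1+0.092)^3 + 13.9963/(1+0.092)^4 + 15.3400/(1+0.092)^5 + 16.8126/(1+0.092)^6 + 523.1688/(1+0.092)^6 = 367.4868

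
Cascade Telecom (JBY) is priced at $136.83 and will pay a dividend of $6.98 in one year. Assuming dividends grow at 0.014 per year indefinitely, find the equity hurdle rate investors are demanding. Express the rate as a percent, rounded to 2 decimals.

6.50%

Rearranging the constant-growth DDM: r = D₁/P₀ + g.
r = 6.9800 / 136.83 + 0.014 = 0.05101 + 0.014 = 0.06501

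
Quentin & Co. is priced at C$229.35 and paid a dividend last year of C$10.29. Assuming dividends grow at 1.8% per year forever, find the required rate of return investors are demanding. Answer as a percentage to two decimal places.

6.37%

Rearranging the constant-growth DDM: r = D₁/P₀ + g.
D₁ = 10.29 × (1 + 0.018) = 10.4752.
r = 10.4752 / 229.35 + 0.018 = 0.04567 + 0.018 = 0.06367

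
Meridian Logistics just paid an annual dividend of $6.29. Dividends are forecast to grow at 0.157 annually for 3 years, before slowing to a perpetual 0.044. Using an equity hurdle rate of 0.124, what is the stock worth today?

Two-stage DDM. Project D₁…D_3 at 0.157, terminal growth 0.044, discount at r = 0.124.
D_1 = 7.2775
D_2 = 8.4201
D_3 = 9.7421
Terminal value at t=3: TV = D_4/(r−g) = 10.1707/(0.124−0.044) = 127.1339
P₀ = 7.2775/(1+0.124)^1 + 8.4201/(1+0.124)^2 + 9.7421/(1+0.124)^3 + 127.1339/(1+0.124)^3 = 109.5286

$109.53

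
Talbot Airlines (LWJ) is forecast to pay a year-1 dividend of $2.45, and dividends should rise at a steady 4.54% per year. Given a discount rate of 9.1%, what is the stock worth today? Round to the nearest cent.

Gordon growth model: P₀ = D₁/(r − g), with D₁ = 2.45 given directly.
P₀ = 2.4500 / (0.091 − 0.0454) = 2.4500 / 0.0456 = 53.7281

$53.73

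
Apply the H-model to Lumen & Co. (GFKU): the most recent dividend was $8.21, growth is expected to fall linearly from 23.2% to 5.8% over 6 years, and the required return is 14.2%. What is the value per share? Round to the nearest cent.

H-model: P₀ = D₀[(1+g_L) + H(g_S−g_L)]/(r−g_L), with H = 6/2 = 3.
P₀ = 8.21 × [(1+0.058) + 3×(0.232−0.058)] / (0.142−0.058)
   = 8.21 × 1.5800 / 0.084 = 154.4262

$154.43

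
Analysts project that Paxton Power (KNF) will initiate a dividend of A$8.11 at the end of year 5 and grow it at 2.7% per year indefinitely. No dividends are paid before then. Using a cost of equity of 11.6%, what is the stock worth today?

Deferred-dividend DDM. At t=4 the remaining stream is a growing perpetuity with first payment D_5 = 8.11.
V_4 = D_5/(r−g) = 8.11/(0.116−0.027) = 91.1236
P₀ = V_4/(1+r)^4 = 91.1236/(1+0.116)^4 = 58.7454

A$58.75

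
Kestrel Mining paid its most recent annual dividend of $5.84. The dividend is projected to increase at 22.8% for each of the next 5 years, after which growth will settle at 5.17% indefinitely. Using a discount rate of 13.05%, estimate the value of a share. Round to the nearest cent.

Two-stage DDM. Project D₁…D_5 at 0.228, terminal growth 0.0517, discount at r = 0.1305.
D_1 = 7.1715
D_2 = 8.8066
D_3 = 10.8145
D_4 = 13.2803
D_5 = 16.3081
Terminal value at t=5: TV = D_6/(r−g) = 17.1513/(0.1305−0.0517) = 217.6558
P₀ = 7.1715/(1+0.1305)^1 + 8.8066/(1+0.1305)^2 + 10.8145/(1+0.1305)^3 + 13.2803/(1+0.1305)^4 + 16.3081/(1+0.1305)^5 + 217.6558/(1+0.1305)^5 = 155.5559

$155.56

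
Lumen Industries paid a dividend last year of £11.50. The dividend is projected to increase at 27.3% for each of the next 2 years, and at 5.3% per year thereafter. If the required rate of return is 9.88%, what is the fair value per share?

Two-stage DDM. Project D₁…D_2 at 0.273, terminal growth 0.053, discount at r = 0.0988.
D_1 = 14.6395
D_2 = 18.6361
Terminal value at t=2: TV = D_3/(r−g) = 19.6238/(0.0988−0.053) = 428.4672
P₀ = 14.6395/(1+0.0988)^1 + 18.6361/(1+0.0988)^2 + 428.4672/(1+0.0988)^2 = 383.6375

£383.64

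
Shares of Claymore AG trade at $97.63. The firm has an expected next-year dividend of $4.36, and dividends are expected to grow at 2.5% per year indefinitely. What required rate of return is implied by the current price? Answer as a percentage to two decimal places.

Rearranging the constant-growth DDM: r = D₁/P₀ + g.
r = 4.3600 / 97.63 + 0.025 = 0.04466 + 0.025 = 0.06966

6.97%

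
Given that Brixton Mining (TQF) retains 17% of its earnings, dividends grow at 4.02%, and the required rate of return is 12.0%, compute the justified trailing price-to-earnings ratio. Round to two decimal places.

10.82

Payout ratio b = 1 − 0.17 = 0.83.
Justified trailing P/E = b(1+g)/(r−g) = 0.83×(1+0.0402)/(0.12−0.0402) = 10.8191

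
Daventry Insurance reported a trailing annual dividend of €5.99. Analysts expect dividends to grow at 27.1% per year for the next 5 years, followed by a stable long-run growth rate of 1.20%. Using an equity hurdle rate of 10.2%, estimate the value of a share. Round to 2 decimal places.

€184.35

Two-stage DDM. Project D₁…D_5 at 0.271, terminal growth 0.012, discount at r = 0.102.
D_1 = 7.6133
D_2 = 9.6765
D_3 = 12.2988
D_4 = 15.6318
D_5 = 19.8680
Terminal value at t=5: TV = D_6/(r−g) = 20.1064/(0.102−0.012) = 223.4048
P₀ = 7.6133/(1+0.102)^1 + 9.6765/(1+0.102)^2 + 12.2988/(1+0.102)^3 + 15.6318/(1+0.102)^4 + 19.8680/(1+0.102)^5 + 223.4048/(1+0.102)^5 = 184.3538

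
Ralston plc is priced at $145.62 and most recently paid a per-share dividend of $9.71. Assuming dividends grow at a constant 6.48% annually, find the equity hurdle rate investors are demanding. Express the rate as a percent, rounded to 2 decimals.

13.58%

Rearranging the constant-growth DDM: r = D₁/P₀ + g.
D₁ = 9.71 × (1 + 0.0648) = 10.3392.
r = 10.3392 / 145.62 + 0.0648 = 0.07100 + 0.0648 = 0.13580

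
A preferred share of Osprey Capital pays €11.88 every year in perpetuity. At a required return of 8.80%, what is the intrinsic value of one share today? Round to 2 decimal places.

€135.00

Zero-growth DDM (perpetuity): P₀ = D/r = 11.88 / 0.088 = 135.0000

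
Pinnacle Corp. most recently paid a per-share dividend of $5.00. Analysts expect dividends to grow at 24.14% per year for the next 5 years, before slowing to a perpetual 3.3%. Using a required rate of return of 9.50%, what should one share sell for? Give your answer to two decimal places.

Two-stage DDM. Project D₁…D_5 at 0.2414, terminal growth 0.033, discount at r = 0.095.
D_1 = 6.2070
D_2 = 7.7054
D_3 = 9.5654
D_4 = 11.8745
D_5 = 14.7411
Terminal value at t=5: TV = D_6/(r−g) = 15.2275/(0.095−0.033) = 245.6051
P₀ = 6.2070/(1+0.095)^1 + 7.7054/(1+0.095)^2 + 9.5654/(1+0.095)^3 + 11.8745/(1+0.095)^4 + 14.7411/(1+0.095)^5 + 245.6051/(1+0.095)^5 = 193.0191

$193.02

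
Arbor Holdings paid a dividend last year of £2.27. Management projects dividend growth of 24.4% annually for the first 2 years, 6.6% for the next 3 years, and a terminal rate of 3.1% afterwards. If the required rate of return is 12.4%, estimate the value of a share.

Three-stage DDM. Project D₁…D_5; terminal Gordon value at t=5 with g = 0.031; discount at r = 0.124.
D_1 = 2.8239
D_2 = 3.5129
D_3 = 3.7448
D_4 = 3.9919
D_5 = 4.2554
TV_5 = 4.3873/(0.124−0.031) = 47.1752
P₀ = Σ Dₜ/(1+r)ᵗ + TV_5/(1+r)^5 = 39.0985

£39.10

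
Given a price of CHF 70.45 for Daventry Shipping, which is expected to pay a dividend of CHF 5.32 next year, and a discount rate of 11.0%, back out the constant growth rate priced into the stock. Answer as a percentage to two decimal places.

From P₀ = D₁/(r − g), the implied growth is g = r − D₁/P₀.
g = 0.11 − 5.32/70.45 = 0.11 − 0.07551 = 0.03449

3.45%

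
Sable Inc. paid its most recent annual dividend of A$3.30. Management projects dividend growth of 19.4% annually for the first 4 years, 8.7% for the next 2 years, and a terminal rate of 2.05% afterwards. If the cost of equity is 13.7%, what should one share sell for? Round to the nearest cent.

Three-stage DDM. Project D₁…D_6; terminal Gordon value at t=6 with g = 0.0205; discount at r = 0.137.
D_1 = 3.9402
D_2 = 4.7046
D_3 = 5.6173
D_4 = 6.7070
D_5 = 7.2906
D_6 = 7.9248
TV_6 = 8.0873/(0.137−0.0205) = 69.4189
P₀ = Σ Dₜ/(1+r)ᵗ + TV_6/(1+r)^6 = 54.5744

A$54.57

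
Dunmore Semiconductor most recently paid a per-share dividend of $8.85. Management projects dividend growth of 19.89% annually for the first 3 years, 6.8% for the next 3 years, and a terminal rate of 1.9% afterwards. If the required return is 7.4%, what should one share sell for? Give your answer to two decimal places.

Three-stage DDM. Project D₁…D_6; terminal Gordon value at t=6 with g = 0.019; discount at r = 0.074.
D_1 = 10.6103
D_2 = 12.7206
D_3 = 15.2508
D_4 = 16.2878
D_5 = 17.3954
D_6 = 18.5783
TV_6 = 18.9313/(0.074−0.019) = 344.2052
P₀ = Σ Dₜ/(1+r)ᵗ + TV_6/(1+r)^6 = 294.0192

$294.02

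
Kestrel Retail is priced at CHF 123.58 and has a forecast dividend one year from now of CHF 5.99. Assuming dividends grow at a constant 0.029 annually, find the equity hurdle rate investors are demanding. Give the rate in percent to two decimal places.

Rearranging the constant-growth DDM: r = D₁/P₀ + g.
r = 5.9900 / 123.58 + 0.029 = 0.04847 + 0.029 = 0.07747

7.75%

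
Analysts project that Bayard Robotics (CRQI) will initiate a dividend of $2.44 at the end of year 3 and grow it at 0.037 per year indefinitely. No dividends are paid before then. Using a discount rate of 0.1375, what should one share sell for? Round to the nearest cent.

Deferred-dividend DDM. At t=2 the remaining stream is a growing perpetuity with first payment D_3 = 2.44.
V_2 = D_3/(r−g) = 2.44/(0.1375−0.037) = 24.2786
P₀ = V_2/(1+r)^2 = 24.2786/(1+0.1375)^2 = 18.7638

$18.76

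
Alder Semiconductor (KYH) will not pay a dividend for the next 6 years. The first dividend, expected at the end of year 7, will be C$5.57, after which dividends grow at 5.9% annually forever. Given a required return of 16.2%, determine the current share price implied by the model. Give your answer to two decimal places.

C$21.97

Deferred-dividend DDM. At t=6 the remaining stream is a growing perpetuity with first payment D_7 = 5.57.
V_6 = D_7/(r−g) = 5.57/(0.162−0.059) = 54.0777
P₀ = V_6/(1+r)^6 = 54.0777/(1+0.162)^6 = 21.9675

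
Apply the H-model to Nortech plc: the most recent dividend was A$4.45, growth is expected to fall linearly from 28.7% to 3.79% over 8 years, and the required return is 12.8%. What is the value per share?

A$100.47

H-model: P₀ = D₀[(1+g_L) + H(g_S−g_L)]/(r−g_L), with H = 8/2 = 4.
P₀ = 4.45 × [(1+0.0379) + 4×(0.287−0.0379)] / (0.128−0.0379)
   = 4.45 × 2.0343 / 0.0901 = 100.4732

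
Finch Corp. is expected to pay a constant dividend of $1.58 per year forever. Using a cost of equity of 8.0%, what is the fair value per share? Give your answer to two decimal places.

Zero-growth DDM (perpetuity): P₀ = D/r = 1.58 / 0.08 = 19.7500

$19.75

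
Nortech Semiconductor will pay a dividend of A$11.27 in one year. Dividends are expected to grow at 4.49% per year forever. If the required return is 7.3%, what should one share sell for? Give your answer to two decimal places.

A$401.07

Gordon growth model: P₀ = D₁/(r − g), with D₁ = 11.27 given directly.
P₀ = 11.2700 / (0.073 − 0.0449) = 11.2700 / 0.0281 = 401.0676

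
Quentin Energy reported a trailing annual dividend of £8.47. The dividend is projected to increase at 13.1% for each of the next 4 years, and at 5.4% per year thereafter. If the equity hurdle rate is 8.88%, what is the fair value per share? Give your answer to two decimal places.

Two-stage DDM. Project D₁…D_4 at 0.131, terminal growth 0.054, discount at r = 0.0888.
D_1 = 9.5796
D_2 = 10.8345
D_3 = 12.2538
D_4 = 13.8591
Terminal value at t=4: TV = D_5/(r−g) = 14.6075/(0.0888−0.054) = 419.7543
P₀ = 9.5796/(1+0.0888)^1 + 10.8345/(1+0.0888)^2 + 12.2538/(1+0.0888)^3 + 13.8591/(1+0.0888)^4 + 419.7543/(1+0.0888)^4 = 335.9702

£335.97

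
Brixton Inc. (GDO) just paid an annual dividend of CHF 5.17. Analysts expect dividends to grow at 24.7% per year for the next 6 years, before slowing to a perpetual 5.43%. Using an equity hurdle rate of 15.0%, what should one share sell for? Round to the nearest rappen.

Two-stage DDM. Project D₁…D_6 at 0.247, terminal growth 0.0543, discount at r = 0.15.
D_1 = 6.4470
D_2 = 8.0394
D_3 = 10.0251
D_4 = 12.5013
D_5 = 15.5892
D_6 = 19.4397
Terminal value at t=6: TV = D_7/(r−g) = 20.4953/(0.15−0.0543) = 214.1616
P₀ = 6.4470/(1+0.15)^1 + 8.0394/(1+0.15)^2 + 10.0251/(1+0.15)^3 + 12.5013/(1+0.15)^4 + 15.5892/(1+0.15)^5 + 19.4397/(1+0.15)^6 + 214.1616/(1+0.15)^6 = 134.1672

CHF 134.17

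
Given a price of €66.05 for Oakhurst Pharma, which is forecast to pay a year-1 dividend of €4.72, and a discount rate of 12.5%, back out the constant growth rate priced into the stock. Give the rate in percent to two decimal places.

5.35%

From P₀ = D₁/(r − g), the implied growth is g = r − D₁/P₀.
g = 0.125 − 4.72/66.05 = 0.125 − 0.07146 = 0.05354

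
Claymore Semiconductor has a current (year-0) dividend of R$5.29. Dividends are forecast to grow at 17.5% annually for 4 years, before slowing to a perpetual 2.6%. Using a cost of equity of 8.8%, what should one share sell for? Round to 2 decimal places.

Two-stage DDM. Project D₁…D_4 at 0.175, terminal growth 0.026, discount at r = 0.088.
D_1 = 6.2157
D_2 = 7.3035
D_3 = 8.5816
D_4 = 10.0834
Terminal value at t=4: TV = D_5/(r−g) = 10.3456/(0.088−0.026) = 166.8641
P₀ = 6.2157/(1+0.088)^1 + 7.3035/(1+0.088)^2 + 8.5816/(1+0.088)^3 + 10.0834/(1+0.088)^4 + 166.8641/(1+0.088)^4 = 144.8243

R$144.82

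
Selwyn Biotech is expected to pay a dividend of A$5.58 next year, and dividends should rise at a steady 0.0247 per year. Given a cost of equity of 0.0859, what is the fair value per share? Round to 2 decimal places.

Gordon growth model: P₀ = D₁/(r − g), with D₁ = 5.58 given directly.
P₀ = 5.5800 / (0.0859 − 0.0247) = 5.5800 / 0.0612 = 91.1765

A$91.18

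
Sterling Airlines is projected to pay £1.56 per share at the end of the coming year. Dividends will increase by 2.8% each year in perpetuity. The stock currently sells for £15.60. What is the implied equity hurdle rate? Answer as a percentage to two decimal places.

12.80%

Rearranging the constant-growth DDM: r = D₁/P₀ + g.
r = 1.5600 / 15.60 + 0.028 = 0.10000 + 0.028 = 0.12800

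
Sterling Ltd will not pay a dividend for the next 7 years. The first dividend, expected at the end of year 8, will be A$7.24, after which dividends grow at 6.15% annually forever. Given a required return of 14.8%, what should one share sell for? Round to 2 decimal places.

A$31.85

Deferred-dividend DDM. At t=7 the remaining stream is a growing perpetuity with first payment D_8 = 7.24.
V_7 = D_8/(r−g) = 7.24/(0.148−0.0615) = 83.6994
P₀ = V_7/(1+r)^7 = 83.6994/(1+0.148)^7 = 31.8515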